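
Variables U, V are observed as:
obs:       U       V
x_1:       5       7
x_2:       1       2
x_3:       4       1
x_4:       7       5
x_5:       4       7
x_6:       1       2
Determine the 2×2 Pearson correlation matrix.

Step 1 — column means:
  mean(U) = (5 + 1 + 4 + 7 + 4 + 1) / 6 = 22/6 = 3.6667
  mean(V) = (7 + 2 + 1 + 5 + 7 + 2) / 6 = 24/6 = 4

Step 2 — sample variances and covariances s[i,j] = (1/(n-1)) · Σ_k (x_{k,i} - mean_i) · (x_{k,j} - mean_j), with n-1 = 5:
  s[U,U] = ((1.3333)·(1.3333) + (-2.6667)·(-2.6667) + (0.3333)·(0.3333) + (3.3333)·(3.3333) + (0.3333)·(0.3333) + (-2.6667)·(-2.6667)) / 5 = 27.3333/5 = 5.4667
  s[U,V] = ((1.3333)·(3) + (-2.6667)·(-2) + (0.3333)·(-3) + (3.3333)·(1) + (0.3333)·(3) + (-2.6667)·(-2)) / 5 = 18/5 = 3.6
  s[V,V] = ((3)·(3) + (-2)·(-2) + (-3)·(-3) + (1)·(1) + (3)·(3) + (-2)·(-2)) / 5 = 36/5 = 7.2
  Sample standard deviations s_i = √(s[i,i]):
  s(U) = √(5.4667) = 2.3381
  s(V) = √(7.2) = 2.6833

Step 3 — r_{ij} = s_{ij} / (s_i · s_j):
  r[U,U] = 1 (diagonal).
  r[U,V] = 3.6 / (2.3381 · 2.6833) = 3.6 / 6.2738 = 0.5738
  r[V,V] = 1 (diagonal).

R is symmetric with unit diagonal. Assembling:

R = [[1, 0.5738],
 [0.5738, 1]]


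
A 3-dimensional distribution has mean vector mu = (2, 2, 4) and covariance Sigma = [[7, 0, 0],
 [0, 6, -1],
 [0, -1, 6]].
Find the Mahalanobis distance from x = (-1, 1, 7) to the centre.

Step 1 — centre the observation: (x - mu) = (-3, -1, 3).

Step 2 — invert Sigma (cofactor / det for 3×3, or solve directly):
  Sigma^{-1} = [[0.1429, 0, 0],
 [0, 0.1714, 0.0286],
 [0, 0.0286, 0.1714]].

Step 3 — form the quadratic (x - mu)^T · Sigma^{-1} · (x - mu):
  Sigma^{-1} · (x - mu) = (-0.4286, -0.0857, 0.4857).
  (x - mu)^T · [Sigma^{-1} · (x - mu)] = (-3)·(-0.4286) + (-1)·(-0.0857) + (3)·(0.4857) = 2.8286.

Step 4 — take square root: d = √(2.8286) ≈ 1.6818.

d(x, mu) = √(2.8286) ≈ 1.6818


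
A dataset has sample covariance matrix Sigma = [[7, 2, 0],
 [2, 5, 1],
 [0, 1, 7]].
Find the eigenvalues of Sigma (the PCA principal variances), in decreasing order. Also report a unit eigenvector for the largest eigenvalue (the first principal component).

Step 1 — characteristic polynomial p(λ) = det(λI - Sigma) = λ³ - tr·λ² + c_1·λ - det, where tr = trace, c_1 = sum of the principal 2×2 minors, det = det(Sigma):
  tr = 7 + 5 + 7 = 19,
  c_1 = (7·5 - (2)²) + (7·7 - (0)²) + (5·7 - (1)²) = 31 + 49 + 34 = 114,
  det = 7·(5·7 - (1)²) - (2)·((2)·7 - (1)·(0)) + (0)·((2)·(1) - 5·(0)) = 7·(34) - (2)·(14) + (0)·(2) = 210.
  So p(λ) = λ³ - 19λ² + 114λ - 210.
Step 2 — look for an integer root (rational root theorem: any rational root is an integer divisor of 210). Testing λ = 7:
  p(7) = 343 - 931 + 798 - 210 = 0  ✓
  Dividing out (λ - 7): p(λ) = (λ - 7)(λ² - 12λ + 30).
Step 3 — remaining eigenvalues from the quadratic λ² - 12λ + 30 = 0:
  Δ = 12² - 4·30 = 144 - 120 = 24,  λ = (12 ± √24)/2 = (12 ± 4.899)/2 ≈ 8.4495 or 3.5505.
  Sorted: λ_1 = 8.4495,  λ_2 = 7,  λ_3 = 3.5505  (check: sum = 19 = tr ✓).

Step 4 — unit eigenvector for λ_1 ≈ 8.4495: v spans the null space of (Sigma - λ_1 I), whose rows are
  r_1 = (-1.4495, 2, 0),  r_2 = (2, -3.4495, 1),  r_3 = (0, 1, -1.4495).
  v is orthogonal to every row, so take v ∝ r_1 × r_2 = ((2)·(1) - (0)·(-3.4495), (0)·(2) - (-1.4495)·(1), (-1.4495)·(-3.4495) - (2)·(2)) ≈ (2, 1.4495, 1).
  Let u = (2, 1.4495, 1).
  ||u|| = √((2)² + (1.4495)² + (1)²) = √(7.101) ≈ 2.6648,  v_1 = u/||u|| ≈ (0.7505, 0.5439, 0.3753) (||v_1|| = 1).

λ_1 = 8.4495,  λ_2 = 7,  λ_3 = 3.5505;  v_1 ≈ (0.7505, 0.5439, 0.3753)


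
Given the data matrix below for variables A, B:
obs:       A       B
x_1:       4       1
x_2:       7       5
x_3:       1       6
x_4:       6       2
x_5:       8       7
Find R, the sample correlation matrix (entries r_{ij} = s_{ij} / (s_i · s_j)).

Step 1 — column means:
  mean(A) = (4 + 7 + 1 + 6 + 8) / 5 = 26/5 = 5.2
  mean(B) = (1 + 5 + 6 + 2 + 7) / 5 = 21/5 = 4.2

Step 2 — sample variances and covariances s[i,j] = (1/(n-1)) · Σ_k (x_{k,i} - mean_i) · (x_{k,j} - mean_j), with n-1 = 4:
  s[A,A] = ((-1.2)·(-1.2) + (1.8)·(1.8) + (-4.2)·(-4.2) + (0.8)·(0.8) + (2.8)·(2.8)) / 4 = 30.8/4 = 7.7
  s[A,B] = ((-1.2)·(-3.2) + (1.8)·(0.8) + (-4.2)·(1.8) + (0.8)·(-2.2) + (2.8)·(2.8)) / 4 = 3.8/4 = 0.95
  s[B,B] = ((-3.2)·(-3.2) + (0.8)·(0.8) + (1.8)·(1.8) + (-2.2)·(-2.2) + (2.8)·(2.8)) / 4 = 26.8/4 = 6.7
  Sample standard deviations s_i = √(s[i,i]):
  s(A) = √(7.7) = 2.7749
  s(B) = √(6.7) = 2.5884

Step 3 — r_{ij} = s_{ij} / (s_i · s_j):
  r[A,A] = 1 (diagonal).
  r[A,B] = 0.95 / (2.7749 · 2.5884) = 0.95 / 7.1826 = 0.1323
  r[B,B] = 1 (diagonal).

R is symmetric with unit diagonal. Assembling:

R = [[1, 0.1323],
 [0.1323, 1]]


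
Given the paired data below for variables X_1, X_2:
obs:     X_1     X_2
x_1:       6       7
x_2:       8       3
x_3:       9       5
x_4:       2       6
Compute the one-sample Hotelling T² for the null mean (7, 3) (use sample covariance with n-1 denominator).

Step 1 — sample mean vector:
  mean(X_1) = (6 + 8 + 9 + 2) / 4 = 25/4 = 6.25
  mean(X_2) = (7 + 3 + 5 + 6) / 4 = 21/4 = 5.25
  x̄ = (6.25, 5.25),  deviation x̄ - mu_0 = (6.25, 5.25) - (7, 3) = (-0.75, 2.25).

Step 2 — sample covariance matrix, S[i,j] = (1/(n-1)) · Σ_k (x_{k,i} - mean_i) · (x_{k,j} - mean_j), divisor n-1 = 3:
  S[X_1,X_1] = ((-0.25)·(-0.25) + (1.75)·(1.75) + (2.75)·(2.75) + (-4.25)·(-4.25)) / 3 = 28.75/3 = 9.5833
  S[X_1,X_2] = ((-0.25)·(1.75) + (1.75)·(-2.25) + (2.75)·(-0.25) + (-4.25)·(0.75)) / 3 = -8.25/3 = -2.75
  S[X_2,X_2] = ((1.75)·(1.75) + (-2.25)·(-2.25) + (-0.25)·(-0.25) + (0.75)·(0.75)) / 3 = 8.75/3 = 2.9167
  S = [[9.5833, -2.75],
 [-2.75, 2.9167]].

Step 3 — invert S. det(S) = 9.5833·2.9167 - (-2.75)² = 20.3889.
  S^{-1} = (1/det) · [[d, -b], [-b, a]] = [[0.1431, 0.1349],
 [0.1349, 0.47]].

Step 4 — quadratic form (x̄ - mu_0)^T · S^{-1} · (x̄ - mu_0):
  S^{-1} · (x̄ - mu_0) = (0.1962, 0.9564),
  (x̄ - mu_0)^T · [...] = (-0.75)·(0.1962) + (2.25)·(0.9564) = 2.0048.

Step 5 — scale by n: T² = 4 · 2.0048 = 8.0191.

T² ≈ 8.0191


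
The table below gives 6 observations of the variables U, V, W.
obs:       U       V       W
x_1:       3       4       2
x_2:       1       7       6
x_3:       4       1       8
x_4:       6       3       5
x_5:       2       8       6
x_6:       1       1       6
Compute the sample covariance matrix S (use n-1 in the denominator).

Step 1 — column means:
  mean(U) = (3 + 1 + 4 + 6 + 2 + 1) / 6 = 17/6 = 2.8333
  mean(V) = (4 + 7 + 1 + 3 + 8 + 1) / 6 = 24/6 = 4
  mean(W) = (2 + 6 + 8 + 5 + 6 + 6) / 6 = 33/6 = 5.5

Step 2 — sample covariance S[i,j] = (1/(n-1)) · Σ_k (x_{k,i} - mean_i) · (x_{k,j} - mean_j), with n-1 = 5.
  S[U,U] = ((0.1667)·(0.1667) + (-1.8333)·(-1.8333) + (1.1667)·(1.1667) + (3.1667)·(3.1667) + (-0.8333)·(-0.8333) + (-1.8333)·(-1.8333)) / 5 = 18.8333/5 = 3.7667
  S[U,V] = ((0.1667)·(0) + (-1.8333)·(3) + (1.1667)·(-3) + (3.1667)·(-1) + (-0.8333)·(4) + (-1.8333)·(-3)) / 5 = -10/5 = -2
  S[U,W] = ((0.1667)·(-3.5) + (-1.8333)·(0.5) + (1.1667)·(2.5) + (3.1667)·(-0.5) + (-0.8333)·(0.5) + (-1.8333)·(0.5)) / 5 = -1.5/5 = -0.3
  S[V,V] = ((0)·(0) + (3)·(3) + (-3)·(-3) + (-1)·(-1) + (4)·(4) + (-3)·(-3)) / 5 = 44/5 = 8.8
  S[V,W] = ((0)·(-3.5) + (3)·(0.5) + (-3)·(2.5) + (-1)·(-0.5) + (4)·(0.5) + (-3)·(0.5)) / 5 = -5/5 = -1
  S[W,W] = ((-3.5)·(-3.5) + (0.5)·(0.5) + (2.5)·(2.5) + (-0.5)·(-0.5) + (0.5)·(0.5) + (0.5)·(0.5)) / 5 = 19.5/5 = 3.9

S is symmetric (S[j,i] = S[i,j]). Assembling:

S = [[3.7667, -2, -0.3],
 [-2, 8.8, -1],
 [-0.3, -1, 3.9]]


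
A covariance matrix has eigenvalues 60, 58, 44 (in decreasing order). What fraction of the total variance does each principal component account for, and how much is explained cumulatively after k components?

Step 1 — total variance = trace(Sigma) = Σ λ_i = 60 + 58 + 44 = 162.

Step 2 — fraction explained by component i = λ_i / Σ λ:
  PC1: 60/162 = 0.3704
  PC2: 58/162 = 0.358
  PC3: 44/162 = 0.2716

Step 3 — cumulative fraction after k components = (λ_1 + ... + λ_k) / Σ λ:
  k = 1: 60/162 = 0.3704
  k = 2: (60 + 58)/162 = 118/162 = 0.7284
  k = 3: (60 + 58 + 44)/162 = 162/162 = 1

Summary (fraction, with percent):

explained: PC1 0.3704 (37.04%), PC2 0.358 (35.8%), PC3 0.2716 (27.16%);  cumulative: 0.3704, 0.7284, 1


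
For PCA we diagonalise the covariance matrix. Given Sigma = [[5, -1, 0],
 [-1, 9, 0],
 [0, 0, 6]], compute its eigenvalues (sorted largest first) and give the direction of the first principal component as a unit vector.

Step 1 — characteristic polynomial p(λ) = det(λI - Sigma) = λ³ - tr·λ² + c_1·λ - det, where tr = trace, c_1 = sum of the principal 2×2 minors, det = det(Sigma):
  tr = 5 + 9 + 6 = 20,
  c_1 = (5·9 - (-1)²) + (5·6 - (0)²) + (9·6 - (0)²) = 44 + 30 + 54 = 128,
  det = 5·(9·6 - (0)²) - (-1)·((-1)·6 - (0)·(0)) + (0)·((-1)·(0) - 9·(0)) = 5·(54) - (-1)·(-6) + (0)·(0) = 264.
  So p(λ) = λ³ - 20λ² + 128λ - 264.
Step 2 — look for an integer root (rational root theorem: any rational root is an integer divisor of 264). Testing λ = 6:
  p(6) = 216 - 720 + 768 - 264 = 0  ✓
  Dividing out (λ - 6): p(λ) = (λ - 6)(λ² - 14λ + 44).
Step 3 — remaining eigenvalues from the quadratic λ² - 14λ + 44 = 0:
  Δ = 14² - 4·44 = 196 - 176 = 20,  λ = (14 ± √20)/2 = (14 ± 4.4721)/2 ≈ 9.2361 or 4.7639.
  Sorted: λ_1 = 9.2361,  λ_2 = 6,  λ_3 = 4.7639  (check: sum = 20 = tr ✓).

Step 4 — unit eigenvector for λ_1 ≈ 9.2361: v spans the null space of (Sigma - λ_1 I), whose rows are
  r_1 = (-4.2361, -1, 0),  r_2 = (-1, -0.2361, 0),  r_3 = (0, 0, -3.2361).
  v is orthogonal to every row, so take v ∝ r_1 × r_3 = ((-1)·(-3.2361) - (0)·(0), (0)·(0) - (-4.2361)·(-3.2361), (-4.2361)·(0) - (-1)·(0)) ≈ (3.2361, -13.7082, 0).
  Let u = (3.2361, -13.7082, 0).
  ||u|| = √((3.2361)² + (-13.7082)² + (0)²) = √(198.387) ≈ 14.085,  v_1 = u/||u|| ≈ (0.2298, -0.9732, 0) (||v_1|| = 1).

λ_1 = 9.2361,  λ_2 = 6,  λ_3 = 4.7639;  v_1 ≈ (0.2298, -0.9732, 0)


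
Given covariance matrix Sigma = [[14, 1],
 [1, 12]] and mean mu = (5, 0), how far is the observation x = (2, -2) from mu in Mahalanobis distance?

Step 1 — centre the observation: (x - mu) = (-3, -2).

Step 2 — invert Sigma. det(Sigma) = 14·12 - (1)² = 167.
  Sigma^{-1} = (1/det) · [[d, -b], [-b, a]] = [[0.0719, -0.006],
 [-0.006, 0.0838]].

Step 3 — form the quadratic (x - mu)^T · Sigma^{-1} · (x - mu):
  Sigma^{-1} · (x - mu) = (-0.2036, -0.1497).
  (x - mu)^T · [Sigma^{-1} · (x - mu)] = (-3)·(-0.2036) + (-2)·(-0.1497) = 0.9102.

Step 4 — take square root: d = √(0.9102) ≈ 0.954.

d(x, mu) = √(0.9102) ≈ 0.954


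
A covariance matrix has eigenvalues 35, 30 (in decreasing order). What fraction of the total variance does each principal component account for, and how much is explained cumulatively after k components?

Step 1 — total variance = trace(Sigma) = Σ λ_i = 35 + 30 = 65.

Step 2 — fraction explained by component i = λ_i / Σ λ:
  PC1: 35/65 = 0.5385
  PC2: 30/65 = 0.4615

Step 3 — cumulative fraction after k components = (λ_1 + ... + λ_k) / Σ λ:
  k = 1: 35/65 = 0.5385
  k = 2: (35 + 30)/65 = 65/65 = 1

Summary (fraction, with percent):

explained: PC1 0.5385 (53.85%), PC2 0.4615 (46.15%);  cumulative: 0.5385, 1


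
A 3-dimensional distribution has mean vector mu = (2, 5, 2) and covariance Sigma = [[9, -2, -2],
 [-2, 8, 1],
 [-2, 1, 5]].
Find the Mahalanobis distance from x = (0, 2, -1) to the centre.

Step 1 — centre the observation: (x - mu) = (-2, -3, -3).

Step 2 — invert Sigma (cofactor / det for 3×3, or solve directly):
  Sigma^{-1} = [[0.127, 0.0261, 0.0456],
 [0.0261, 0.1336, -0.0163],
 [0.0456, -0.0163, 0.2215]].

Step 3 — form the quadratic (x - mu)^T · Sigma^{-1} · (x - mu):
  Sigma^{-1} · (x - mu) = (-0.4691, -0.4039, -0.7068).
  (x - mu)^T · [Sigma^{-1} · (x - mu)] = (-2)·(-0.4691) + (-3)·(-0.4039) + (-3)·(-0.7068) = 4.2704.

Step 4 — take square root: d = √(4.2704) ≈ 2.0665.

d(x, mu) = √(4.2704) ≈ 2.0665


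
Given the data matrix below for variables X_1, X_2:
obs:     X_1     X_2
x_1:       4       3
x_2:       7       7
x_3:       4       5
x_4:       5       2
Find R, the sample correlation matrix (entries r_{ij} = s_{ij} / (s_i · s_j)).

Step 1 — column means:
  mean(X_1) = (4 + 7 + 4 + 5) / 4 = 20/4 = 5
  mean(X_2) = (3 + 7 + 5 + 2) / 4 = 17/4 = 4.25

Step 2 — sample variances and covariances s[i,j] = (1/(n-1)) · Σ_k (x_{k,i} - mean_i) · (x_{k,j} - mean_j), with n-1 = 3:
  s[X_1,X_1] = ((-1)·(-1) + (2)·(2) + (-1)·(-1) + (0)·(0)) / 3 = 6/3 = 2
  s[X_1,X_2] = ((-1)·(-1.25) + (2)·(2.75) + (-1)·(0.75) + (0)·(-2.25)) / 3 = 6/3 = 2
  s[X_2,X_2] = ((-1.25)·(-1.25) + (2.75)·(2.75) + (0.75)·(0.75) + (-2.25)·(-2.25)) / 3 = 14.75/3 = 4.9167
  Sample standard deviations s_i = √(s[i,i]):
  s(X_1) = √(2) = 1.4142
  s(X_2) = √(4.9167) = 2.2174

Step 3 — r_{ij} = s_{ij} / (s_i · s_j):
  r[X_1,X_1] = 1 (diagonal).
  r[X_1,X_2] = 2 / (1.4142 · 2.2174) = 2 / 3.1358 = 0.6378
  r[X_2,X_2] = 1 (diagonal).

R is symmetric with unit diagonal. Assembling:

R = [[1, 0.6378],
 [0.6378, 1]]


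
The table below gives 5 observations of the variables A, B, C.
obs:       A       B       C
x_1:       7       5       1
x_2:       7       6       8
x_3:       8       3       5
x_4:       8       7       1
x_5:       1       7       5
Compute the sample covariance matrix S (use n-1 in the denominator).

Step 1 — column means:
  mean(A) = (7 + 7 + 8 + 8 + 1) / 5 = 31/5 = 6.2
  mean(B) = (5 + 6 + 3 + 7 + 7) / 5 = 28/5 = 5.6
  mean(C) = (1 + 8 + 5 + 1 + 5) / 5 = 20/5 = 4

Step 2 — sample covariance S[i,j] = (1/(n-1)) · Σ_k (x_{k,i} - mean_i) · (x_{k,j} - mean_j), with n-1 = 4.
  S[A,A] = ((0.8)·(0.8) + (0.8)·(0.8) + (1.8)·(1.8) + (1.8)·(1.8) + (-5.2)·(-5.2)) / 4 = 34.8/4 = 8.7
  S[A,B] = ((0.8)·(-0.6) + (0.8)·(0.4) + (1.8)·(-2.6) + (1.8)·(1.4) + (-5.2)·(1.4)) / 4 = -9.6/4 = -2.4
  S[A,C] = ((0.8)·(-3) + (0.8)·(4) + (1.8)·(1) + (1.8)·(-3) + (-5.2)·(1)) / 4 = -8/4 = -2
  S[B,B] = ((-0.6)·(-0.6) + (0.4)·(0.4) + (-2.6)·(-2.6) + (1.4)·(1.4) + (1.4)·(1.4)) / 4 = 11.2/4 = 2.8
  S[B,C] = ((-0.6)·(-3) + (0.4)·(4) + (-2.6)·(1) + (1.4)·(-3) + (1.4)·(1)) / 4 = -2/4 = -0.5
  S[C,C] = ((-3)·(-3) + (4)·(4) + (1)·(1) + (-3)·(-3) + (1)·(1)) / 4 = 36/4 = 9

S is symmetric (S[j,i] = S[i,j]). Assembling:

S = [[8.7, -2.4, -2],
 [-2.4, 2.8, -0.5],
 [-2, -0.5, 9]]


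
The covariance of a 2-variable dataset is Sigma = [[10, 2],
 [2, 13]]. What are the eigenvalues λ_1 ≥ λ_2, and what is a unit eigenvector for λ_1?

Step 1 — characteristic polynomial of 2×2 Sigma:
  det(Sigma - λI) = λ² - trace · λ + det = 0.
  trace = 10 + 13 = 23, det = 10·13 - (2)² = 126.
Step 2 — discriminant:
  Δ = trace² - 4·det = 529 - 504 = 25.
Step 3 — eigenvalues:
  λ = (trace ± √Δ)/2 = (23 ± 5)/2,
  λ_1 = 14,  λ_2 = 9.

Step 4 — unit eigenvector for λ_1: solve (Sigma - λ_1 I)v = 0. First row:
  (10 - 14)·v_x + (2)·v_y = 0, i.e. (-4)·v_x + (2)·v_y = 0,
  so v ∝ (b, λ_1 - a) = (2, 4) = u.
  ||u|| = √((2)² + (4)²) = √(20) ≈ 4.4721,
  v_1 = u/||u|| ≈ (0.4472, 0.8944) (||v_1|| = 1).

λ_1 = 14,  λ_2 = 9;  v_1 ≈ (0.4472, 0.8944)


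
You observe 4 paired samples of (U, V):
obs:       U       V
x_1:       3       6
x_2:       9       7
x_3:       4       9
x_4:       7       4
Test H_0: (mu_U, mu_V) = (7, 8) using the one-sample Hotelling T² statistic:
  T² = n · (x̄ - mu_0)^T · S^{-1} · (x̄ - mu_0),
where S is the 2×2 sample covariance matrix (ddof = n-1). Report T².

Step 1 — sample mean vector:
  mean(U) = (3 + 9 + 4 + 7) / 4 = 23/4 = 5.75
  mean(V) = (6 + 7 + 9 + 4) / 4 = 26/4 = 6.5
  x̄ = (5.75, 6.5),  deviation x̄ - mu_0 = (5.75, 6.5) - (7, 8) = (-1.25, -1.5).

Step 2 — sample covariance matrix, S[i,j] = (1/(n-1)) · Σ_k (x_{k,i} - mean_i) · (x_{k,j} - mean_j), divisor n-1 = 3:
  S[U,U] = ((-2.75)·(-2.75) + (3.25)·(3.25) + (-1.75)·(-1.75) + (1.25)·(1.25)) / 3 = 22.75/3 = 7.5833
  S[U,V] = ((-2.75)·(-0.5) + (3.25)·(0.5) + (-1.75)·(2.5) + (1.25)·(-2.5)) / 3 = -4.5/3 = -1.5
  S[V,V] = ((-0.5)·(-0.5) + (0.5)·(0.5) + (2.5)·(2.5) + (-2.5)·(-2.5)) / 3 = 13/3 = 4.3333
  S = [[7.5833, -1.5],
 [-1.5, 4.3333]].

Step 3 — invert S. det(S) = 7.5833·4.3333 - (-1.5)² = 30.6111.
  S^{-1} = (1/det) · [[d, -b], [-b, a]] = [[0.1416, 0.049],
 [0.049, 0.2477]].

Step 4 — quadratic form (x̄ - mu_0)^T · S^{-1} · (x̄ - mu_0):
  S^{-1} · (x̄ - mu_0) = (-0.2505, -0.4328),
  (x̄ - mu_0)^T · [...] = (-1.25)·(-0.2505) + (-1.5)·(-0.4328) = 0.9623.

Step 5 — scale by n: T² = 4 · 0.9623 = 3.8494.

T² ≈ 3.8494


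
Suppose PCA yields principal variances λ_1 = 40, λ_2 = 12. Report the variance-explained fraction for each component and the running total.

Step 1 — total variance = trace(Sigma) = Σ λ_i = 40 + 12 = 52.

Step 2 — fraction explained by component i = λ_i / Σ λ:
  PC1: 40/52 = 0.7692
  PC2: 12/52 = 0.2308

Step 3 — cumulative fraction after k components = (λ_1 + ... + λ_k) / Σ λ:
  k = 1: 40/52 = 0.7692
  k = 2: (40 + 12)/52 = 52/52 = 1

Summary (fraction, with percent):

explained: PC1 0.7692 (76.92%), PC2 0.2308 (23.08%);  cumulative: 0.7692, 1


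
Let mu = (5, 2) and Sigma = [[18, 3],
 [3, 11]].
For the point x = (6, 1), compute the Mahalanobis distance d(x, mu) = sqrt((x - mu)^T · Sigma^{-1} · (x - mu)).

Step 1 — centre the observation: (x - mu) = (1, -1).

Step 2 — invert Sigma. det(Sigma) = 18·11 - (3)² = 189.
  Sigma^{-1} = (1/det) · [[d, -b], [-b, a]] = [[0.0582, -0.0159],
 [-0.0159, 0.0952]].

Step 3 — form the quadratic (x - mu)^T · Sigma^{-1} · (x - mu):
  Sigma^{-1} · (x - mu) = (0.0741, -0.1111).
  (x - mu)^T · [Sigma^{-1} · (x - mu)] = (1)·(0.0741) + (-1)·(-0.1111) = 0.1852.

Step 4 — take square root: d = √(0.1852) ≈ 0.4303.

d(x, mu) = √(0.1852) ≈ 0.4303


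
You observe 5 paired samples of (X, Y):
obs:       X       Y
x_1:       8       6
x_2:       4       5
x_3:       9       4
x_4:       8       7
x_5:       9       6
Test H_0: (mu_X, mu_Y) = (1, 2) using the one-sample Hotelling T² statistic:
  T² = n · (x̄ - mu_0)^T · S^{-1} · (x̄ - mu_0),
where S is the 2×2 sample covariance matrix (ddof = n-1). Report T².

Step 1 — sample mean vector:
  mean(X) = (8 + 4 + 9 + 8 + 9) / 5 = 38/5 = 7.6
  mean(Y) = (6 + 5 + 4 + 7 + 6) / 5 = 28/5 = 5.6
  x̄ = (7.6, 5.6),  deviation x̄ - mu_0 = (7.6, 5.6) - (1, 2) = (6.6, 3.6).

Step 2 — sample covariance matrix, S[i,j] = (1/(n-1)) · Σ_k (x_{k,i} - mean_i) · (x_{k,j} - mean_j), divisor n-1 = 4:
  S[X,X] = ((0.4)·(0.4) + (-3.6)·(-3.6) + (1.4)·(1.4) + (0.4)·(0.4) + (1.4)·(1.4)) / 4 = 17.2/4 = 4.3
  S[X,Y] = ((0.4)·(0.4) + (-3.6)·(-0.6) + (1.4)·(-1.6) + (0.4)·(1.4) + (1.4)·(0.4)) / 4 = 1.2/4 = 0.3
  S[Y,Y] = ((0.4)·(0.4) + (-0.6)·(-0.6) + (-1.6)·(-1.6) + (1.4)·(1.4) + (0.4)·(0.4)) / 4 = 5.2/4 = 1.3
  S = [[4.3, 0.3],
 [0.3, 1.3]].

Step 3 — invert S. det(S) = 4.3·1.3 - (0.3)² = 5.5.
  S^{-1} = (1/det) · [[d, -b], [-b, a]] = [[0.2364, -0.0545],
 [-0.0545, 0.7818]].

Step 4 — quadratic form (x̄ - mu_0)^T · S^{-1} · (x̄ - mu_0):
  S^{-1} · (x̄ - mu_0) = (1.3636, 2.4545),
  (x̄ - mu_0)^T · [...] = (6.6)·(1.3636) + (3.6)·(2.4545) = 17.8364.

Step 5 — scale by n: T² = 5 · 17.8364 = 89.1818.

T² ≈ 89.1818


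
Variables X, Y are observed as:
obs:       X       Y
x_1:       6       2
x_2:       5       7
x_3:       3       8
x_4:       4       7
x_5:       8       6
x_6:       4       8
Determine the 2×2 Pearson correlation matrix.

Step 1 — column means:
  mean(X) = (6 + 5 + 3 + 4 + 8 + 4) / 6 = 30/6 = 5
  mean(Y) = (2 + 7 + 8 + 7 + 6 + 8) / 6 = 38/6 = 6.3333

Step 2 — sample variances and covariances s[i,j] = (1/(n-1)) · Σ_k (x_{k,i} - mean_i) · (x_{k,j} - mean_j), with n-1 = 5:
  s[X,X] = ((1)·(1) + (0)·(0) + (-2)·(-2) + (-1)·(-1) + (3)·(3) + (-1)·(-1)) / 5 = 16/5 = 3.2
  s[X,Y] = ((1)·(-4.3333) + (0)·(0.6667) + (-2)·(1.6667) + (-1)·(0.6667) + (3)·(-0.3333) + (-1)·(1.6667)) / 5 = -11/5 = -2.2
  s[Y,Y] = ((-4.3333)·(-4.3333) + (0.6667)·(0.6667) + (1.6667)·(1.6667) + (0.6667)·(0.6667) + (-0.3333)·(-0.3333) + (1.6667)·(1.6667)) / 5 = 25.3333/5 = 5.0667
  Sample standard deviations s_i = √(s[i,i]):
  s(X) = √(3.2) = 1.7889
  s(Y) = √(5.0667) = 2.2509

Step 3 — r_{ij} = s_{ij} / (s_i · s_j):
  r[X,X] = 1 (diagonal).
  r[X,Y] = -2.2 / (1.7889 · 2.2509) = -2.2 / 4.0266 = -0.5464
  r[Y,Y] = 1 (diagonal).

R is symmetric with unit diagonal. Assembling:

R = [[1, -0.5464],
 [-0.5464, 1]]


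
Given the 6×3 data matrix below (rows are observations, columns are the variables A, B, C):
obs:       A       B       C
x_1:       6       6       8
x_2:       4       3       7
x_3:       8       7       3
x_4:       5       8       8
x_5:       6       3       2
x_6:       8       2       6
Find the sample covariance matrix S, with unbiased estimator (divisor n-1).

Step 1 — column means:
  mean(A) = (6 + 4 + 8 + 5 + 6 + 8) / 6 = 37/6 = 6.1667
  mean(B) = (6 + 3 + 7 + 8 + 3 + 2) / 6 = 29/6 = 4.8333
  mean(C) = (8 + 7 + 3 + 8 + 2 + 6) / 6 = 34/6 = 5.6667

Step 2 — sample covariance S[i,j] = (1/(n-1)) · Σ_k (x_{k,i} - mean_i) · (x_{k,j} - mean_j), with n-1 = 5.
  S[A,A] = ((-0.1667)·(-0.1667) + (-2.1667)·(-2.1667) + (1.8333)·(1.8333) + (-1.1667)·(-1.1667) + (-0.1667)·(-0.1667) + (1.8333)·(1.8333)) / 5 = 12.8333/5 = 2.5667
  S[A,B] = ((-0.1667)·(1.1667) + (-2.1667)·(-1.8333) + (1.8333)·(2.1667) + (-1.1667)·(3.1667) + (-0.1667)·(-1.8333) + (1.8333)·(-2.8333)) / 5 = -0.8333/5 = -0.1667
  S[A,C] = ((-0.1667)·(2.3333) + (-2.1667)·(1.3333) + (1.8333)·(-2.6667) + (-1.1667)·(2.3333) + (-0.1667)·(-3.6667) + (1.8333)·(0.3333)) / 5 = -9.6667/5 = -1.9333
  S[B,B] = ((1.1667)·(1.1667) + (-1.8333)·(-1.8333) + (2.1667)·(2.1667) + (3.1667)·(3.1667) + (-1.8333)·(-1.8333) + (-2.8333)·(-2.8333)) / 5 = 30.8333/5 = 6.1667
  S[B,C] = ((1.1667)·(2.3333) + (-1.8333)·(1.3333) + (2.1667)·(-2.6667) + (3.1667)·(2.3333) + (-1.8333)·(-3.6667) + (-2.8333)·(0.3333)) / 5 = 7.6667/5 = 1.5333
  S[C,C] = ((2.3333)·(2.3333) + (1.3333)·(1.3333) + (-2.6667)·(-2.6667) + (2.3333)·(2.3333) + (-3.6667)·(-3.6667) + (0.3333)·(0.3333)) / 5 = 33.3333/5 = 6.6667

S is symmetric (S[j,i] = S[i,j]). Assembling:

S = [[2.5667, -0.1667, -1.9333],
 [-0.1667, 6.1667, 1.5333],
 [-1.9333, 1.5333, 6.6667]]


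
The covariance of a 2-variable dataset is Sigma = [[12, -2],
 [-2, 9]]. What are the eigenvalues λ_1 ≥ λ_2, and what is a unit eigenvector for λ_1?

Step 1 — characteristic polynomial of 2×2 Sigma:
  det(Sigma - λI) = λ² - trace · λ + det = 0.
  trace = 12 + 9 = 21, det = 12·9 - (-2)² = 104.
Step 2 — discriminant:
  Δ = trace² - 4·det = 441 - 416 = 25.
Step 3 — eigenvalues:
  λ = (trace ± √Δ)/2 = (21 ± 5)/2,
  λ_1 = 13,  λ_2 = 8.

Step 4 — unit eigenvector for λ_1: solve (Sigma - λ_1 I)v = 0. First row:
  (12 - 13)·v_x + (-2)·v_y = 0, i.e. (-1)·v_x + (-2)·v_y = 0,
  so v ∝ (b, λ_1 - a) = (-2, 1); multiply by -1 so the first entry is positive: u = (2, -1).
  ||u|| = √((2)² + (-1)²) = √(5) ≈ 2.2361,
  v_1 = u/||u|| ≈ (0.8944, -0.4472) (||v_1|| = 1).

λ_1 = 13,  λ_2 = 8;  v_1 ≈ (0.8944, -0.4472)


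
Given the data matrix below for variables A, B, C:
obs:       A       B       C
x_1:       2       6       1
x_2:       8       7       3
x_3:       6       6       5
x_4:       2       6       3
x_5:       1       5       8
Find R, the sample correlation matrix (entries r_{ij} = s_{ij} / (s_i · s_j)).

Step 1 — column means:
  mean(A) = (2 + 8 + 6 + 2 + 1) / 5 = 19/5 = 3.8
  mean(B) = (6 + 7 + 6 + 6 + 5) / 5 = 30/5 = 6
  mean(C) = (1 + 3 + 5 + 3 + 8) / 5 = 20/5 = 4

Step 2 — sample variances and covariances s[i,j] = (1/(n-1)) · Σ_k (x_{k,i} - mean_i) · (x_{k,j} - mean_j), with n-1 = 4:
  s[A,A] = ((-1.8)·(-1.8) + (4.2)·(4.2) + (2.2)·(2.2) + (-1.8)·(-1.8) + (-2.8)·(-2.8)) / 4 = 36.8/4 = 9.2
  s[A,B] = ((-1.8)·(0) + (4.2)·(1) + (2.2)·(0) + (-1.8)·(0) + (-2.8)·(-1)) / 4 = 7/4 = 1.75
  s[A,C] = ((-1.8)·(-3) + (4.2)·(-1) + (2.2)·(1) + (-1.8)·(-1) + (-2.8)·(4)) / 4 = -6/4 = -1.5
  s[B,B] = ((0)·(0) + (1)·(1) + (0)·(0) + (0)·(0) + (-1)·(-1)) / 4 = 2/4 = 0.5
  s[B,C] = ((0)·(-3) + (1)·(-1) + (0)·(1) + (0)·(-1) + (-1)·(4)) / 4 = -5/4 = -1.25
  s[C,C] = ((-3)·(-3) + (-1)·(-1) + (1)·(1) + (-1)·(-1) + (4)·(4)) / 4 = 28/4 = 7
  Sample standard deviations s_i = √(s[i,i]):
  s(A) = √(9.2) = 3.0332
  s(B) = √(0.5) = 0.7071
  s(C) = √(7) = 2.6458

Step 3 — r_{ij} = s_{ij} / (s_i · s_j):
  r[A,A] = 1 (diagonal).
  r[A,B] = 1.75 / (3.0332 · 0.7071) = 1.75 / 2.1448 = 0.8159
  r[A,C] = -1.5 / (3.0332 · 2.6458) = -1.5 / 8.025 = -0.1869
  r[B,B] = 1 (diagonal).
  r[B,C] = -1.25 / (0.7071 · 2.6458) = -1.25 / 1.8708 = -0.6682
  r[C,C] = 1 (diagonal).

R is symmetric with unit diagonal. Assembling:

R = [[1, 0.8159, -0.1869],
 [0.8159, 1, -0.6682],
 [-0.1869, -0.6682, 1]]


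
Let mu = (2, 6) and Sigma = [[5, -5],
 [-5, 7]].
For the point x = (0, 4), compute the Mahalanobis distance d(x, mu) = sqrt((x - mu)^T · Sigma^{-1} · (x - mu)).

Step 1 — centre the observation: (x - mu) = (-2, -2).

Step 2 — invert Sigma. det(Sigma) = 5·7 - (-5)² = 10.
  Sigma^{-1} = (1/det) · [[d, -b], [-b, a]] = [[0.7, 0.5],
 [0.5, 0.5]].

Step 3 — form the quadratic (x - mu)^T · Sigma^{-1} · (x - mu):
  Sigma^{-1} · (x - mu) = (-2.4, -2).
  (x - mu)^T · [Sigma^{-1} · (x - mu)] = (-2)·(-2.4) + (-2)·(-2) = 8.8.

Step 4 — take square root: d = √(8.8) ≈ 2.9665.

d(x, mu) = √(8.8) ≈ 2.9665


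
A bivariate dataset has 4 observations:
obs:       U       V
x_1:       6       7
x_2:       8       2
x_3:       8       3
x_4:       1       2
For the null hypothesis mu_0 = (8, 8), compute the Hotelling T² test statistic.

Step 1 — sample mean vector:
  mean(U) = (6 + 8 + 8 + 1) / 4 = 23/4 = 5.75
  mean(V) = (7 + 2 + 3 + 2) / 4 = 14/4 = 3.5
  x̄ = (5.75, 3.5),  deviation x̄ - mu_0 = (5.75, 3.5) - (8, 8) = (-2.25, -4.5).

Step 2 — sample covariance matrix, S[i,j] = (1/(n-1)) · Σ_k (x_{k,i} - mean_i) · (x_{k,j} - mean_j), divisor n-1 = 3:
  S[U,U] = ((0.25)·(0.25) + (2.25)·(2.25) + (2.25)·(2.25) + (-4.75)·(-4.75)) / 3 = 32.75/3 = 10.9167
  S[U,V] = ((0.25)·(3.5) + (2.25)·(-1.5) + (2.25)·(-0.5) + (-4.75)·(-1.5)) / 3 = 3.5/3 = 1.1667
  S[V,V] = ((3.5)·(3.5) + (-1.5)·(-1.5) + (-0.5)·(-0.5) + (-1.5)·(-1.5)) / 3 = 17/3 = 5.6667
  S = [[10.9167, 1.1667],
 [1.1667, 5.6667]].

Step 3 — invert S. det(S) = 10.9167·5.6667 - (1.1667)² = 60.5.
  S^{-1} = (1/det) · [[d, -b], [-b, a]] = [[0.0937, -0.0193],
 [-0.0193, 0.1804]].

Step 4 — quadratic form (x̄ - mu_0)^T · S^{-1} · (x̄ - mu_0):
  S^{-1} · (x̄ - mu_0) = (-0.124, -0.7686),
  (x̄ - mu_0)^T · [...] = (-2.25)·(-0.124) + (-4.5)·(-0.7686) = 3.7376.

Step 5 — scale by n: T² = 4 · 3.7376 = 14.9504.

T² ≈ 14.9504


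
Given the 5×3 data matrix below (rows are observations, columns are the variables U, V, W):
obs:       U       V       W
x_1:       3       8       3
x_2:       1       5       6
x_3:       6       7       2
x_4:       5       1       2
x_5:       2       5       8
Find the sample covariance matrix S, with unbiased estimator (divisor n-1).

Step 1 — column means:
  mean(U) = (3 + 1 + 6 + 5 + 2) / 5 = 17/5 = 3.4
  mean(V) = (8 + 5 + 7 + 1 + 5) / 5 = 26/5 = 5.2
  mean(W) = (3 + 6 + 2 + 2 + 8) / 5 = 21/5 = 4.2

Step 2 — sample covariance S[i,j] = (1/(n-1)) · Σ_k (x_{k,i} - mean_i) · (x_{k,j} - mean_j), with n-1 = 4.
  S[U,U] = ((-0.4)·(-0.4) + (-2.4)·(-2.4) + (2.6)·(2.6) + (1.6)·(1.6) + (-1.4)·(-1.4)) / 4 = 17.2/4 = 4.3
  S[U,V] = ((-0.4)·(2.8) + (-2.4)·(-0.2) + (2.6)·(1.8) + (1.6)·(-4.2) + (-1.4)·(-0.2)) / 4 = -2.4/4 = -0.6
  S[U,W] = ((-0.4)·(-1.2) + (-2.4)·(1.8) + (2.6)·(-2.2) + (1.6)·(-2.2) + (-1.4)·(3.8)) / 4 = -18.4/4 = -4.6
  S[V,V] = ((2.8)·(2.8) + (-0.2)·(-0.2) + (1.8)·(1.8) + (-4.2)·(-4.2) + (-0.2)·(-0.2)) / 4 = 28.8/4 = 7.2
  S[V,W] = ((2.8)·(-1.2) + (-0.2)·(1.8) + (1.8)·(-2.2) + (-4.2)·(-2.2) + (-0.2)·(3.8)) / 4 = 0.8/4 = 0.2
  S[W,W] = ((-1.2)·(-1.2) + (1.8)·(1.8) + (-2.2)·(-2.2) + (-2.2)·(-2.2) + (3.8)·(3.8)) / 4 = 28.8/4 = 7.2

S is symmetric (S[j,i] = S[i,j]). Assembling:

S = [[4.3, -0.6, -4.6],
 [-0.6, 7.2, 0.2],
 [-4.6, 0.2, 7.2]]


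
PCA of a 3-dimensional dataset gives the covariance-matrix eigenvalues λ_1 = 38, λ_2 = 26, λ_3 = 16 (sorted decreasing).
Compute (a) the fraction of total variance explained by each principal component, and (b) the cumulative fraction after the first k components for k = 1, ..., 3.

Step 1 — total variance = trace(Sigma) = Σ λ_i = 38 + 26 + 16 = 80.

Step 2 — fraction explained by component i = λ_i / Σ λ:
  PC1: 38/80 = 0.475
  PC2: 26/80 = 0.325
  PC3: 16/80 = 0.2

Step 3 — cumulative fraction after k components = (λ_1 + ... + λ_k) / Σ λ:
  k = 1: 38/80 = 0.475
  k = 2: (38 + 26)/80 = 64/80 = 0.8
  k = 3: (38 + 26 + 16)/80 = 80/80 = 1

Summary (fraction, with percent):

explained: PC1 0.475 (47.5%), PC2 0.325 (32.5%), PC3 0.2 (20%);  cumulative: 0.475, 0.8, 1


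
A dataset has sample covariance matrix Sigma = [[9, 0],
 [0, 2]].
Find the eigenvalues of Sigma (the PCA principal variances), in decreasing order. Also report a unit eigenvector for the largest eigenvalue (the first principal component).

Step 1 — characteristic polynomial of 2×2 Sigma:
  det(Sigma - λI) = λ² - trace · λ + det = 0.
  trace = 9 + 2 = 11, det = 9·2 - (0)² = 18.
Step 2 — discriminant:
  Δ = trace² - 4·det = 121 - 72 = 49.
Step 3 — eigenvalues:
  λ = (trace ± √Δ)/2 = (11 ± 7)/2,
  λ_1 = 9,  λ_2 = 2.

Step 4 — unit eigenvector for λ_1: Sigma is diagonal, so its eigenvectors are the coordinate axes. λ_1 = 9 is the diagonal entry on the first coordinate axis, hence
  v_1 = (1, 0) (||v_1|| = 1).

λ_1 = 9,  λ_2 = 2;  v_1 ≈ (1, 0)


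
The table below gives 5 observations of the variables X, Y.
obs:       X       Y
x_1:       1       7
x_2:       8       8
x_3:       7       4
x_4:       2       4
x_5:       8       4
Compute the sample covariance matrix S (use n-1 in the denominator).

Step 1 — column means:
  mean(X) = (1 + 8 + 7 + 2 + 8) / 5 = 26/5 = 5.2
  mean(Y) = (7 + 8 + 4 + 4 + 4) / 5 = 27/5 = 5.4

Step 2 — sample covariance S[i,j] = (1/(n-1)) · Σ_k (x_{k,i} - mean_i) · (x_{k,j} - mean_j), with n-1 = 4.
  S[X,X] = ((-4.2)·(-4.2) + (2.8)·(2.8) + (1.8)·(1.8) + (-3.2)·(-3.2) + (2.8)·(2.8)) / 4 = 46.8/4 = 11.7
  S[X,Y] = ((-4.2)·(1.6) + (2.8)·(2.6) + (1.8)·(-1.4) + (-3.2)·(-1.4) + (2.8)·(-1.4)) / 4 = -1.4/4 = -0.35
  S[Y,Y] = ((1.6)·(1.6) + (2.6)·(2.6) + (-1.4)·(-1.4) + (-1.4)·(-1.4) + (-1.4)·(-1.4)) / 4 = 15.2/4 = 3.8

S is symmetric (S[j,i] = S[i,j]). Assembling:

S = [[11.7, -0.35],
 [-0.35, 3.8]]


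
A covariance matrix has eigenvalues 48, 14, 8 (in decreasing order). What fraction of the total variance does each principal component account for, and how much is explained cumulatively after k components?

Step 1 — total variance = trace(Sigma) = Σ λ_i = 48 + 14 + 8 = 70.

Step 2 — fraction explained by component i = λ_i / Σ λ:
  PC1: 48/70 = 0.6857
  PC2: 14/70 = 0.2
  PC3: 8/70 = 0.1143

Step 3 — cumulative fraction after k components = (λ_1 + ... + λ_k) / Σ λ:
  k = 1: 48/70 = 0.6857
  k = 2: (48 + 14)/70 = 62/70 = 0.8857
  k = 3: (48 + 14 + 8)/70 = 70/70 = 1

Summary (fraction, with percent):

explained: PC1 0.6857 (68.57%), PC2 0.2 (20%), PC3 0.1143 (11.43%);  cumulative: 0.6857, 0.8857, 1


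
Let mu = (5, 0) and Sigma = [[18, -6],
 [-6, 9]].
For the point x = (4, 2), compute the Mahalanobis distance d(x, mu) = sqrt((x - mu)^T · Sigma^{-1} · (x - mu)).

Step 1 — centre the observation: (x - mu) = (-1, 2).

Step 2 — invert Sigma. det(Sigma) = 18·9 - (-6)² = 126.
  Sigma^{-1} = (1/det) · [[d, -b], [-b, a]] = [[0.0714, 0.0476],
 [0.0476, 0.1429]].

Step 3 — form the quadratic (x - mu)^T · Sigma^{-1} · (x - mu):
  Sigma^{-1} · (x - mu) = (0.0238, 0.2381).
  (x - mu)^T · [Sigma^{-1} · (x - mu)] = (-1)·(0.0238) + (2)·(0.2381) = 0.4524.

Step 4 — take square root: d = √(0.4524) ≈ 0.6726.

d(x, mu) = √(0.4524) ≈ 0.6726


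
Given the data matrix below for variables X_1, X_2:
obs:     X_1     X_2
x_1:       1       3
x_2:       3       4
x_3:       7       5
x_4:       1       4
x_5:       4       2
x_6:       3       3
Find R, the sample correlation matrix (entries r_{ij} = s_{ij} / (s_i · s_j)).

Step 1 — column means:
  mean(X_1) = (1 + 3 + 7 + 1 + 4 + 3) / 6 = 19/6 = 3.1667
  mean(X_2) = (3 + 4 + 5 + 4 + 2 + 3) / 6 = 21/6 = 3.5

Step 2 — sample variances and covariances s[i,j] = (1/(n-1)) · Σ_k (x_{k,i} - mean_i) · (x_{k,j} - mean_j), with n-1 = 5:
  s[X_1,X_1] = ((-2.1667)·(-2.1667) + (-0.1667)·(-0.1667) + (3.8333)·(3.8333) + (-2.1667)·(-2.1667) + (0.8333)·(0.8333) + (-0.1667)·(-0.1667)) / 5 = 24.8333/5 = 4.9667
  s[X_1,X_2] = ((-2.1667)·(-0.5) + (-0.1667)·(0.5) + (3.8333)·(1.5) + (-2.1667)·(0.5) + (0.8333)·(-1.5) + (-0.1667)·(-0.5)) / 5 = 4.5/5 = 0.9
  s[X_2,X_2] = ((-0.5)·(-0.5) + (0.5)·(0.5) + (1.5)·(1.5) + (0.5)·(0.5) + (-1.5)·(-1.5) + (-0.5)·(-0.5)) / 5 = 5.5/5 = 1.1
  Sample standard deviations s_i = √(s[i,i]):
  s(X_1) = √(4.9667) = 2.2286
  s(X_2) = √(1.1) = 1.0488

Step 3 — r_{ij} = s_{ij} / (s_i · s_j):
  r[X_1,X_1] = 1 (diagonal).
  r[X_1,X_2] = 0.9 / (2.2286 · 1.0488) = 0.9 / 2.3374 = 0.385
  r[X_2,X_2] = 1 (diagonal).

R is symmetric with unit diagonal. Assembling:

R = [[1, 0.385],
 [0.385, 1]]


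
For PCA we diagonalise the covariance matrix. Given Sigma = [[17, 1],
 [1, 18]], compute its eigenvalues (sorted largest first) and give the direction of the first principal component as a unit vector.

Step 1 — characteristic polynomial of 2×2 Sigma:
  det(Sigma - λI) = λ² - trace · λ + det = 0.
  trace = 17 + 18 = 35, det = 17·18 - (1)² = 305.
Step 2 — discriminant:
  Δ = trace² - 4·det = 1225 - 1220 = 5.
Step 3 — eigenvalues:
  λ = (trace ± √Δ)/2 = (35 ± 2.2361)/2,
  λ_1 = 18.618,  λ_2 = 16.382.

Step 4 — unit eigenvector for λ_1: solve (Sigma - λ_1 I)v = 0. First row:
  (17 - 18.618)·v_x + (1)·v_y = 0, i.e. (-1.618)·v_x + (1)·v_y = 0,
  so v ∝ (b, λ_1 - a) = (1, 1.618) = u.
  ||u|| = √((1)² + (1.618)²) = √(3.618) ≈ 1.9021,
  v_1 = u/||u|| ≈ (0.5257, 0.8507) (||v_1|| = 1).

λ_1 = 18.618,  λ_2 = 16.382;  v_1 ≈ (0.5257, 0.8507)


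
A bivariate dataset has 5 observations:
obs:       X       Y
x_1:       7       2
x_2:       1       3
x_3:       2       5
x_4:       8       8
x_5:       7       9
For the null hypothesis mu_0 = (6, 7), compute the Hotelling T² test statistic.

Step 1 — sample mean vector:
  mean(X) = (7 + 1 + 2 + 8 + 7) / 5 = 25/5 = 5
  mean(Y) = (2 + 3 + 5 + 8 + 9) / 5 = 27/5 = 5.4
  x̄ = (5, 5.4),  deviation x̄ - mu_0 = (5, 5.4) - (6, 7) = (-1, -1.6).

Step 2 — sample covariance matrix, S[i,j] = (1/(n-1)) · Σ_k (x_{k,i} - mean_i) · (x_{k,j} - mean_j), divisor n-1 = 4:
  S[X,X] = ((2)·(2) + (-4)·(-4) + (-3)·(-3) + (3)·(3) + (2)·(2)) / 4 = 42/4 = 10.5
  S[X,Y] = ((2)·(-3.4) + (-4)·(-2.4) + (-3)·(-0.4) + (3)·(2.6) + (2)·(3.6)) / 4 = 19/4 = 4.75
  S[Y,Y] = ((-3.4)·(-3.4) + (-2.4)·(-2.4) + (-0.4)·(-0.4) + (2.6)·(2.6) + (3.6)·(3.6)) / 4 = 37.2/4 = 9.3
  S = [[10.5, 4.75],
 [4.75, 9.3]].

Step 3 — invert S. det(S) = 10.5·9.3 - (4.75)² = 75.0875.
  S^{-1} = (1/det) · [[d, -b], [-b, a]] = [[0.1239, -0.0633],
 [-0.0633, 0.1398]].

Step 4 — quadratic form (x̄ - mu_0)^T · S^{-1} · (x̄ - mu_0):
  S^{-1} · (x̄ - mu_0) = (-0.0226, -0.1605),
  (x̄ - mu_0)^T · [...] = (-1)·(-0.0226) + (-1.6)·(-0.1605) = 0.2794.

Step 5 — scale by n: T² = 5 · 0.2794 = 1.397.

T² ≈ 1.397


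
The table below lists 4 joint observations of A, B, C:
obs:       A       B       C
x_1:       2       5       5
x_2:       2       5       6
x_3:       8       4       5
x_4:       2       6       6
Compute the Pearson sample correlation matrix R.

Step 1 — column means:
  mean(A) = (2 + 2 + 8 + 2) / 4 = 14/4 = 3.5
  mean(B) = (5 + 5 + 4 + 6) / 4 = 20/4 = 5
  mean(C) = (5 + 6 + 5 + 6) / 4 = 22/4 = 5.5

Step 2 — sample variances and covariances s[i,j] = (1/(n-1)) · Σ_k (x_{k,i} - mean_i) · (x_{k,j} - mean_j), with n-1 = 3:
  s[A,A] = ((-1.5)·(-1.5) + (-1.5)·(-1.5) + (4.5)·(4.5) + (-1.5)·(-1.5)) / 3 = 27/3 = 9
  s[A,B] = ((-1.5)·(0) + (-1.5)·(0) + (4.5)·(-1) + (-1.5)·(1)) / 3 = -6/3 = -2
  s[A,C] = ((-1.5)·(-0.5) + (-1.5)·(0.5) + (4.5)·(-0.5) + (-1.5)·(0.5)) / 3 = -3/3 = -1
  s[B,B] = ((0)·(0) + (0)·(0) + (-1)·(-1) + (1)·(1)) / 3 = 2/3 = 0.6667
  s[B,C] = ((0)·(-0.5) + (0)·(0.5) + (-1)·(-0.5) + (1)·(0.5)) / 3 = 1/3 = 0.3333
  s[C,C] = ((-0.5)·(-0.5) + (0.5)·(0.5) + (-0.5)·(-0.5) + (0.5)·(0.5)) / 3 = 1/3 = 0.3333
  Sample standard deviations s_i = √(s[i,i]):
  s(A) = √(9) = 3
  s(B) = √(0.6667) = 0.8165
  s(C) = √(0.3333) = 0.5774

Step 3 — r_{ij} = s_{ij} / (s_i · s_j):
  r[A,A] = 1 (diagonal).
  r[A,B] = -2 / (3 · 0.8165) = -2 / 2.4495 = -0.8165
  r[A,C] = -1 / (3 · 0.5774) = -1 / 1.7321 = -0.5774
  r[B,B] = 1 (diagonal).
  r[B,C] = 0.3333 / (0.8165 · 0.5774) = 0.3333 / 0.4714 = 0.7071
  r[C,C] = 1 (diagonal).

R is symmetric with unit diagonal. Assembling:

R = [[1, -0.8165, -0.5774],
 [-0.8165, 1, 0.7071],
 [-0.5774, 0.7071, 1]]


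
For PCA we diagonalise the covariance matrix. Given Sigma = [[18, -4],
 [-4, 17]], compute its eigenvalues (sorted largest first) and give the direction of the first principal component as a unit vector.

Step 1 — characteristic polynomial of 2×2 Sigma:
  det(Sigma - λI) = λ² - trace · λ + det = 0.
  trace = 18 + 17 = 35, det = 18·17 - (-4)² = 290.
Step 2 — discriminant:
  Δ = trace² - 4·det = 1225 - 1160 = 65.
Step 3 — eigenvalues:
  λ = (trace ± √Δ)/2 = (35 ± 8.0623)/2,
  λ_1 = 21.5311,  λ_2 = 13.4689.

Step 4 — unit eigenvector for λ_1: solve (Sigma - λ_1 I)v = 0. First row:
  (18 - 21.5311)·v_x + (-4)·v_y = 0, i.e. (-3.5311)·v_x + (-4)·v_y = 0,
  so v ∝ (b, λ_1 - a) = (-4, 3.5311); multiply by -1 so the first entry is positive: u = (4, -3.5311).
  ||u|| = √((4)² + (-3.5311)²) = √(28.4689) ≈ 5.3356,
  v_1 = u/||u|| ≈ (0.7497, -0.6618) (||v_1|| = 1).

λ_1 = 21.5311,  λ_2 = 13.4689;  v_1 ≈ (0.7497, -0.6618)


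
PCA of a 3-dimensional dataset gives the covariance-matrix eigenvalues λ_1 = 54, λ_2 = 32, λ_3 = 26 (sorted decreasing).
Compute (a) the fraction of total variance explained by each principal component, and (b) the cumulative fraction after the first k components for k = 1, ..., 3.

Step 1 — total variance = trace(Sigma) = Σ λ_i = 54 + 32 + 26 = 112.

Step 2 — fraction explained by component i = λ_i / Σ λ:
  PC1: 54/112 = 0.4821
  PC2: 32/112 = 0.2857
  PC3: 26/112 = 0.2321

Step 3 — cumulative fraction after k components = (λ_1 + ... + λ_k) / Σ λ:
  k = 1: 54/112 = 0.4821
  k = 2: (54 + 32)/112 = 86/112 = 0.7679
  k = 3: (54 + 32 + 26)/112 = 112/112 = 1

Summary (fraction, with percent):

explained: PC1 0.4821 (48.21%), PC2 0.2857 (28.57%), PC3 0.2321 (23.21%);  cumulative: 0.4821, 0.7679, 1


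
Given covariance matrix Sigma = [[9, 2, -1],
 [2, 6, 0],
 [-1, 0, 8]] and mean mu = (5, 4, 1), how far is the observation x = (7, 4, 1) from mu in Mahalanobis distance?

Step 1 — centre the observation: (x - mu) = (2, 0, 0).

Step 2 — invert Sigma (cofactor / det for 3×3, or solve directly):
  Sigma^{-1} = [[0.1218, -0.0406, 0.0152],
 [-0.0406, 0.1802, -0.0051],
 [0.0152, -0.0051, 0.1269]].

Step 3 — form the quadratic (x - mu)^T · Sigma^{-1} · (x - mu):
  Sigma^{-1} · (x - mu) = (0.2437, -0.0812, 0.0305).
  (x - mu)^T · [Sigma^{-1} · (x - mu)] = (2)·(0.2437) + (0)·(-0.0812) + (0)·(0.0305) = 0.4873.

Step 4 — take square root: d = √(0.4873) ≈ 0.6981.

d(x, mu) = √(0.4873) ≈ 0.6981


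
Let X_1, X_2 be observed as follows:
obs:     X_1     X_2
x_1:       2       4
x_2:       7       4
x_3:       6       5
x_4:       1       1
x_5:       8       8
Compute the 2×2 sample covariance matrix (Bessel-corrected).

Step 1 — column means:
  mean(X_1) = (2 + 7 + 6 + 1 + 8) / 5 = 24/5 = 4.8
  mean(X_2) = (4 + 4 + 5 + 1 + 8) / 5 = 22/5 = 4.4

Step 2 — sample covariance S[i,j] = (1/(n-1)) · Σ_k (x_{k,i} - mean_i) · (x_{k,j} - mean_j), with n-1 = 4.
  S[X_1,X_1] = ((-2.8)·(-2.8) + (2.2)·(2.2) + (1.2)·(1.2) + (-3.8)·(-3.8) + (3.2)·(3.2)) / 4 = 38.8/4 = 9.7
  S[X_1,X_2] = ((-2.8)·(-0.4) + (2.2)·(-0.4) + (1.2)·(0.6) + (-3.8)·(-3.4) + (3.2)·(3.6)) / 4 = 25.4/4 = 6.35
  S[X_2,X_2] = ((-0.4)·(-0.4) + (-0.4)·(-0.4) + (0.6)·(0.6) + (-3.4)·(-3.4) + (3.6)·(3.6)) / 4 = 25.2/4 = 6.3

S is symmetric (S[j,i] = S[i,j]). Assembling:

S = [[9.7, 6.35],
 [6.35, 6.3]]
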